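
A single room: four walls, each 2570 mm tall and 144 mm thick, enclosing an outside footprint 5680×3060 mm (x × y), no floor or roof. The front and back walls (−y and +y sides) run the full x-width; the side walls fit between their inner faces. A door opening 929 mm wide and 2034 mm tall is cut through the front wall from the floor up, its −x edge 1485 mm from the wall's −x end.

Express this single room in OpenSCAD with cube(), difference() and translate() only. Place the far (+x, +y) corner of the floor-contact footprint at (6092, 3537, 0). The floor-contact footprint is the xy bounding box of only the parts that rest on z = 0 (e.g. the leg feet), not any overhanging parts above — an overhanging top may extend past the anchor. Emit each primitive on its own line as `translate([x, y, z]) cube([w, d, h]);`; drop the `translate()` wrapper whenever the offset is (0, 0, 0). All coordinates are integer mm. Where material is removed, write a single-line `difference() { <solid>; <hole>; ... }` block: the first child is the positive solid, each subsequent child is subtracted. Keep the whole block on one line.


difference() { translate([412, 477, 0]) cube([5680, 144, 2570]); translate([1897, 477, 0]) cube([929, 144, 2034]); }
translate([412, 3393, 0]) cube([5680, 144, 2570]);
translate([412, 621, 0]) cube([144, 2772, 2570]);
translate([5948, 621, 0]) cube([144, 2772, 2570]);


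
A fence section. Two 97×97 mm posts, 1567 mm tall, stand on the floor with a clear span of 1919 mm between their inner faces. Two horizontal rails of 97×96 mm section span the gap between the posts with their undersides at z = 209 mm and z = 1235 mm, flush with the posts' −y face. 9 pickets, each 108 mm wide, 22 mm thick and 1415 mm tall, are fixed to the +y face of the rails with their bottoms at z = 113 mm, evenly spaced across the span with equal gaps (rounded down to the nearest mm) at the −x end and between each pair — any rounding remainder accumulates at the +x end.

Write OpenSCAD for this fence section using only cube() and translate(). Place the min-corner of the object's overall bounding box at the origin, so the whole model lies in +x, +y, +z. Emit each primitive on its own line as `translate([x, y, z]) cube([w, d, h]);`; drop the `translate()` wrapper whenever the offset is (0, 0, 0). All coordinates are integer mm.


cube([97, 97, 1567]);
translate([2016, 0, 0]) cube([97, 97, 1567]);
translate([97, 0, 209]) cube([1919, 97, 96]);
translate([97, 0, 1235]) cube([1919, 97, 96]);
translate([191, 97, 113]) cube([108, 22, 1415]);
translate([393, 97, 113]) cube([108, 22, 1415]);
translate([595, 97, 113]) cube([108, 22, 1415]);
translate([797, 97, 113]) cube([108, 22, 1415]);
translate([999, 97, 113]) cube([108, 22, 1415]);
translate([1201, 97, 113]) cube([108, 22, 1415]);
translate([1403, 97, 113]) cube([108, 22, 1415]);
translate([1605, 97, 113]) cube([108, 22, 1415]);
translate([1807, 97, 113]) cube([108, 22, 1415]);


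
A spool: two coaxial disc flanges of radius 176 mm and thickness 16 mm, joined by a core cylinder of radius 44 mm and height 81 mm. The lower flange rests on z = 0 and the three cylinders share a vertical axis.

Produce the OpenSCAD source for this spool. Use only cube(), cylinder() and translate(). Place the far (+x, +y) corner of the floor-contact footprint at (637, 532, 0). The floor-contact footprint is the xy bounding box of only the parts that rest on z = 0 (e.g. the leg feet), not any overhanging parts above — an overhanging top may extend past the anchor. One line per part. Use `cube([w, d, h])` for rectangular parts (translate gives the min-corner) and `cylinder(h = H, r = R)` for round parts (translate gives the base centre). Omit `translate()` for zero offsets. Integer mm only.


translate([461, 356, 0]) cylinder(h = 16, r = 176);
translate([461, 356, 16]) cylinder(h = 81, r = 44);
translate([461, 356, 97]) cylinder(h = 16, r = 176);


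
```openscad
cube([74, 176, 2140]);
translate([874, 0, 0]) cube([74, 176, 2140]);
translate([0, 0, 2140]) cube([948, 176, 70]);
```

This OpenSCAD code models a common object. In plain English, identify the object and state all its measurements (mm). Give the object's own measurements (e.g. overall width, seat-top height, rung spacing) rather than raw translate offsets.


A door frame. The clear opening is 800 mm wide and 2140 mm high. Two 74 mm wide jambs, 176 mm deep, stand either side of the opening from the floor to the top of the opening. A 70 mm thick head sits across the top of both jambs, spanning the full outside width of the frame.


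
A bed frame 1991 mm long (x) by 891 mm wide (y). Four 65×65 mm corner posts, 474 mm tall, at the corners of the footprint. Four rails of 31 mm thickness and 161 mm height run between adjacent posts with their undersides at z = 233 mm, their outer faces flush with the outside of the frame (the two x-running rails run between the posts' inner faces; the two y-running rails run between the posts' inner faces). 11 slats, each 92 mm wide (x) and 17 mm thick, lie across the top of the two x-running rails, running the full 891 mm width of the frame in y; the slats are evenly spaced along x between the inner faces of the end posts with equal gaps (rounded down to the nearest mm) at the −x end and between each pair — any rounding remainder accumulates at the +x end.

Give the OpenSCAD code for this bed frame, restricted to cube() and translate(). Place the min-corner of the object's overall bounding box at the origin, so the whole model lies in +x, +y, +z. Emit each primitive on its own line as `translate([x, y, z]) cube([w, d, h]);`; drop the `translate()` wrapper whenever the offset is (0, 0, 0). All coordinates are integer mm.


cube([65, 65, 474]);
translate([0, 826, 0]) cube([65, 65, 474]);
translate([1926, 0, 0]) cube([65, 65, 474]);
translate([1926, 826, 0]) cube([65, 65, 474]);
translate([65, 0, 233]) cube([1861, 31, 161]);
translate([65, 860, 233]) cube([1861, 31, 161]);
translate([0, 65, 233]) cube([31, 761, 161]);
translate([1960, 65, 233]) cube([31, 761, 161]);
translate([135, 0, 394]) cube([92, 891, 17]);
translate([297, 0, 394]) cube([92, 891, 17]);
translate([459, 0, 394]) cube([92, 891, 17]);
translate([621, 0, 394]) cube([92, 891, 17]);
translate([783, 0, 394]) cube([92, 891, 17]);
translate([945, 0, 394]) cube([92, 891, 17]);
translate([1107, 0, 394]) cube([92, 891, 17]);
translate([1269, 0, 394]) cube([92, 891, 17]);
translate([1431, 0, 394]) cube([92, 891, 17]);
translate([1593, 0, 394]) cube([92, 891, 17]);
translate([1755, 0, 394]) cube([92, 891, 17]);


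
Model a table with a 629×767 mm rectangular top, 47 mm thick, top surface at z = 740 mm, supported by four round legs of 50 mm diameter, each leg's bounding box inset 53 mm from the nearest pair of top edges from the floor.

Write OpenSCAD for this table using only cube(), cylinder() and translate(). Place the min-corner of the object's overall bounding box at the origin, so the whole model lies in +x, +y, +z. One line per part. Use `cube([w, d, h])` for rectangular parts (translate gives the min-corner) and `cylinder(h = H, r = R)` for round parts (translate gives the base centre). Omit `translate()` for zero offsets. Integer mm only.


translate([0, 0, 693]) cube([629, 767, 47]);
translate([78, 78, 0]) cylinder(h = 693, r = 25);
translate([551, 78, 0]) cylinder(h = 693, r = 25);
translate([78, 689, 0]) cylinder(h = 693, r = 25);
translate([551, 689, 0]) cylinder(h = 693, r = 25);


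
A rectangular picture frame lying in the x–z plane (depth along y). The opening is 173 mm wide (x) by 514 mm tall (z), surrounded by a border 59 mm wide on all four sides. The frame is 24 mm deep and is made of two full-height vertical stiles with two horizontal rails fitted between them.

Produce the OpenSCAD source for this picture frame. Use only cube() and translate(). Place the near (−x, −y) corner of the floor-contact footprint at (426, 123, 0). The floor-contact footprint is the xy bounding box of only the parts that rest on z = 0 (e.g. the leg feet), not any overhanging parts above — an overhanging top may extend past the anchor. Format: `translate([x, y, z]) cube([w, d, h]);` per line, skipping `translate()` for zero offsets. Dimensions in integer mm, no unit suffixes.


translate([426, 123, 0]) cube([59, 24, 632]);
translate([658, 123, 0]) cube([59, 24, 632]);
translate([485, 123, 0]) cube([173, 24, 59]);
translate([485, 123, 573]) cube([173, 24, 59]);


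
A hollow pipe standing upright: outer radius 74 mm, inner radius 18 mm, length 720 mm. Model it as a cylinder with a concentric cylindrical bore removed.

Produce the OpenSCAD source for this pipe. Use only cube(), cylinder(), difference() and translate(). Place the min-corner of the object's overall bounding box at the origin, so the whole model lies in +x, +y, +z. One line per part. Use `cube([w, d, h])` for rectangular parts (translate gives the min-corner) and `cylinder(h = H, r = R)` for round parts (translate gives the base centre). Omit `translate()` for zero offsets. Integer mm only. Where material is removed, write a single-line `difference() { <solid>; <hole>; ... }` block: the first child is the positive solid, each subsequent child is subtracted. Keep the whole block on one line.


difference() { translate([74, 74, 0]) cylinder(h = 720, r = 74); translate([74, 74, 0]) cylinder(h = 720, r = 18); }


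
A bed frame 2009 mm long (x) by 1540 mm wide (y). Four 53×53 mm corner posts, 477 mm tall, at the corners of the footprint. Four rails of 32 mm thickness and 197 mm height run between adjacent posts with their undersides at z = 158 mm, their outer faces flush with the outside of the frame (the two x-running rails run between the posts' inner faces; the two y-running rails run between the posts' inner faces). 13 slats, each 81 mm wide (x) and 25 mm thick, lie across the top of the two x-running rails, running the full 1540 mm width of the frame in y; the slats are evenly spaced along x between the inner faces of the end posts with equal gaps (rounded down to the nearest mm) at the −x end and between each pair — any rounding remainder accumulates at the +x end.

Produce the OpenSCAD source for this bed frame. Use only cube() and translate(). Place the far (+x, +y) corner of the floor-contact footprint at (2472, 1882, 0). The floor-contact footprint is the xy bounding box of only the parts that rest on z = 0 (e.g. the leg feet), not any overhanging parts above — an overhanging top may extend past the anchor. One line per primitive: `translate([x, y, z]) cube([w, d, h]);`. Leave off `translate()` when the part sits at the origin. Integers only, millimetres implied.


// slat z = rail_z + rail_h = 158 + 197 = 355
// slat gap = ⌊(1903 − 13·81) / 14⌋ = 60
translate([463, 342, 0]) cube([53, 53, 477]);
translate([463, 1829, 0]) cube([53, 53, 477]);
translate([2419, 342, 0]) cube([53, 53, 477]);
translate([2419, 1829, 0]) cube([53, 53, 477]);
translate([516, 342, 158]) cube([1903, 32, 197]);
translate([516, 1850, 158]) cube([1903, 32, 197]);
translate([463, 395, 158]) cube([32, 1434, 197]);
translate([2440, 395, 158]) cube([32, 1434, 197]);
translate([576, 342, 355]) cube([81, 1540, 25]);
translate([717, 342, 355]) cube([81, 1540, 25]);
translate([858, 342, 355]) cube([81, 1540, 25]);
translate([999, 342, 355]) cube([81, 1540, 25]);
translate([1140, 342, 355]) cube([81, 1540, 25]);
translate([1281, 342, 355]) cube([81, 1540, 25]);
translate([1422, 342, 355]) cube([81, 1540, 25]);
translate([1563, 342, 355]) cube([81, 1540, 25]);
translate([1704, 342, 355]) cube([81, 1540, 25]);
translate([1845, 342, 355]) cube([81, 1540, 25]);
translate([1986, 342, 355]) cube([81, 1540, 25]);
translate([2127, 342, 355]) cube([81, 1540, 25]);
translate([2268, 342, 355]) cube([81, 1540, 25]);


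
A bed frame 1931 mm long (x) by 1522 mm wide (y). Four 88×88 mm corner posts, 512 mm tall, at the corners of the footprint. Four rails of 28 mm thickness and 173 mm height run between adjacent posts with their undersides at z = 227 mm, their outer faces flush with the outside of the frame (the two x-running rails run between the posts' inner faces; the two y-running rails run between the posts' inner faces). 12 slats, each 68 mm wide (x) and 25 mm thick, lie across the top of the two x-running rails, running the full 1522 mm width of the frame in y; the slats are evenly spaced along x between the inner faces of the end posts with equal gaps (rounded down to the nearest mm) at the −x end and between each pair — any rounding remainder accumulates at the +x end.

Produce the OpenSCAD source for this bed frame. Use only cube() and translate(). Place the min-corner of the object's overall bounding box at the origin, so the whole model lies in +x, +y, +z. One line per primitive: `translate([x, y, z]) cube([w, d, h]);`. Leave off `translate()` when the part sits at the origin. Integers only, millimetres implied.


cube([88, 88, 512]);
translate([0, 1434, 0]) cube([88, 88, 512]);
translate([1843, 0, 0]) cube([88, 88, 512]);
translate([1843, 1434, 0]) cube([88, 88, 512]);
translate([88, 0, 227]) cube([1755, 28, 173]);
translate([88, 1494, 227]) cube([1755, 28, 173]);
translate([0, 88, 227]) cube([28, 1346, 173]);
translate([1903, 88, 227]) cube([28, 1346, 173]);
translate([160, 0, 400]) cube([68, 1522, 25]);
translate([300, 0, 400]) cube([68, 1522, 25]);
translate([440, 0, 400]) cube([68, 1522, 25]);
translate([580, 0, 400]) cube([68, 1522, 25]);
translate([720, 0, 400]) cube([68, 1522, 25]);
translate([860, 0, 400]) cube([68, 1522, 25]);
translate([1000, 0, 400]) cube([68, 1522, 25]);
translate([1140, 0, 400]) cube([68, 1522, 25]);
translate([1280, 0, 400]) cube([68, 1522, 25]);
translate([1420, 0, 400]) cube([68, 1522, 25]);
translate([1560, 0, 400]) cube([68, 1522, 25]);
translate([1700, 0, 400]) cube([68, 1522, 25]);


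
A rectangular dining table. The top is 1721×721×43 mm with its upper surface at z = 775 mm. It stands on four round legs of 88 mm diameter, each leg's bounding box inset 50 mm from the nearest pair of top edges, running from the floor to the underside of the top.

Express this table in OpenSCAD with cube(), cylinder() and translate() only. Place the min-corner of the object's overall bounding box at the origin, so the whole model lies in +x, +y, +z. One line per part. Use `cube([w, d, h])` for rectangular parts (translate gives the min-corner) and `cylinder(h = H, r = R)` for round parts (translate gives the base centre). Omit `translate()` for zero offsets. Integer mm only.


// leg_h = 775 - 43 = 732
translate([0, 0, 732]) cube([1721, 721, 43]);
translate([94, 94, 0]) cylinder(h = 732, r = 44);
translate([1627, 94, 0]) cylinder(h = 732, r = 44);
translate([94, 627, 0]) cylinder(h = 732, r = 44);
translate([1627, 627, 0]) cylinder(h = 732, r = 44);


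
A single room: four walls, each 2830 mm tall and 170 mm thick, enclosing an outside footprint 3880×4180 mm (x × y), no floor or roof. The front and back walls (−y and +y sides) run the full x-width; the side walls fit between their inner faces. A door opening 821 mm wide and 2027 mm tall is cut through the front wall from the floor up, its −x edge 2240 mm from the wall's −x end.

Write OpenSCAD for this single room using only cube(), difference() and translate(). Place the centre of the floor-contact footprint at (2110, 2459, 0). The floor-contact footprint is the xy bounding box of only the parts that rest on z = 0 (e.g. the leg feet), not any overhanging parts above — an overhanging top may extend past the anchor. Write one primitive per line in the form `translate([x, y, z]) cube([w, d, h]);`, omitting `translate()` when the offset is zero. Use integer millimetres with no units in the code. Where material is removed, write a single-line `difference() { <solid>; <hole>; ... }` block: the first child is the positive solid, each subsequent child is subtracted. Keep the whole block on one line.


difference() { translate([170, 369, 0]) cube([3880, 170, 2830]); translate([2410, 369, 0]) cube([821, 170, 2027]); }
translate([170, 4379, 0]) cube([3880, 170, 2830]);
translate([170, 539, 0]) cube([170, 3840, 2830]);
translate([3880, 539, 0]) cube([170, 3840, 2830]);


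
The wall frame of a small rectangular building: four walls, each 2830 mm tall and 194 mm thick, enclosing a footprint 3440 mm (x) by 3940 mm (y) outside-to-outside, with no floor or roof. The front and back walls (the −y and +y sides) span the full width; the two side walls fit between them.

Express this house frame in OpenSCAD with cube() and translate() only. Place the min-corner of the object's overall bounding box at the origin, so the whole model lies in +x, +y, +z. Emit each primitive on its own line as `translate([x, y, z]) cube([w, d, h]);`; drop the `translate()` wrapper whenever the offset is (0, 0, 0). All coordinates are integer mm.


cube([3440, 194, 2830]);
translate([0, 3746, 0]) cube([3440, 194, 2830]);
translate([0, 194, 0]) cube([194, 3552, 2830]);
translate([3246, 194, 0]) cube([194, 3552, 2830]);


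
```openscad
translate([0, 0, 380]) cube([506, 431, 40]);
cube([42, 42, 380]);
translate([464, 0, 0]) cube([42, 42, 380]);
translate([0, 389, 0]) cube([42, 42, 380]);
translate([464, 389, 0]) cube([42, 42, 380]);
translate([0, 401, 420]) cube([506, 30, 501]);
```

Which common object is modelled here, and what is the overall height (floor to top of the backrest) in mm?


A chair. The overall height is 921 mm.

A slab on four corner posts with a tall panel at the back — a chair. The seat slab sits at z = 380 with thickness 40, and the 501 mm backrest starts at the seat top, so the overall height is 380 + 40 + 501 = 921 mm.


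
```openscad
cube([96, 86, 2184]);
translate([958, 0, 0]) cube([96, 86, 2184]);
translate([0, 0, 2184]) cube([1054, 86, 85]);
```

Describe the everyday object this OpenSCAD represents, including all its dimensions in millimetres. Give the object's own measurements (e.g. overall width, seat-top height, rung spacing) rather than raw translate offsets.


A door frame. The clear opening is 862 mm wide and 2184 mm high. Two 96 mm wide jambs, 86 mm deep, stand either side of the opening from the floor to the top of the opening. A 85 mm thick head sits across the top of both jambs, spanning the full outside width of the frame.


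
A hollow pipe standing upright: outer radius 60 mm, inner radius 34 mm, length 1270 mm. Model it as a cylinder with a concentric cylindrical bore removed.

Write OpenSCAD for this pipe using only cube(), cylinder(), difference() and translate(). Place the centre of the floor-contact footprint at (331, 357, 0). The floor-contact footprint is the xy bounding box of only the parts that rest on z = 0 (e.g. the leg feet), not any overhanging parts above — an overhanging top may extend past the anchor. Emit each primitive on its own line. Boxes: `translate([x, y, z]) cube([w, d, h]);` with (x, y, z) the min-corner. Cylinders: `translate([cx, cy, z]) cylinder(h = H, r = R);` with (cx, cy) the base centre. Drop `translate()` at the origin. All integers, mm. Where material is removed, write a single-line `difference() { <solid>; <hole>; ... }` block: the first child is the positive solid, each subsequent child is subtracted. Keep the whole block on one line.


difference() { translate([331, 357, 0]) cylinder(h = 1270, r = 60); translate([331, 357, 0]) cylinder(h = 1270, r = 34); }


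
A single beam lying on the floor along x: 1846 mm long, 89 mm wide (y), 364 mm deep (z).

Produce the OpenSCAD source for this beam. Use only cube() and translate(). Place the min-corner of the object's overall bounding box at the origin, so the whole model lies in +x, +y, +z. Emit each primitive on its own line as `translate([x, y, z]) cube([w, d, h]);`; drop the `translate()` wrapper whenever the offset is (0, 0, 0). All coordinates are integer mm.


cube([1846, 89, 364]);


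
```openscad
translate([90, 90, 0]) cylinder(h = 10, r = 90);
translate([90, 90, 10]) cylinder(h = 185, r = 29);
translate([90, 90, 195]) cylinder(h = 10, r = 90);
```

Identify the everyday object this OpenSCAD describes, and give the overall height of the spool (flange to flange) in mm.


A spool. The overall height is 205 mm.

Three coaxial cylinders, large–small–large — a spool. Two 10 mm flanges and a 185 mm core give 10 + 185 + 10 = 205 mm.


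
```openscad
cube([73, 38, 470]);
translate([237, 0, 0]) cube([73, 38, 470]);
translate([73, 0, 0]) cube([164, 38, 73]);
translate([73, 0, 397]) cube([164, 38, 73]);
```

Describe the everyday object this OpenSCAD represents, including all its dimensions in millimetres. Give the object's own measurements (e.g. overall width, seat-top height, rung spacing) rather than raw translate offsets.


A rectangular picture frame lying in the x–z plane (depth along y). The opening is 164 mm wide (x) by 324 mm tall (z), surrounded by a border 73 mm wide on all four sides. The frame is 38 mm deep and is made of two full-height vertical stiles with two horizontal rails fitted between them.


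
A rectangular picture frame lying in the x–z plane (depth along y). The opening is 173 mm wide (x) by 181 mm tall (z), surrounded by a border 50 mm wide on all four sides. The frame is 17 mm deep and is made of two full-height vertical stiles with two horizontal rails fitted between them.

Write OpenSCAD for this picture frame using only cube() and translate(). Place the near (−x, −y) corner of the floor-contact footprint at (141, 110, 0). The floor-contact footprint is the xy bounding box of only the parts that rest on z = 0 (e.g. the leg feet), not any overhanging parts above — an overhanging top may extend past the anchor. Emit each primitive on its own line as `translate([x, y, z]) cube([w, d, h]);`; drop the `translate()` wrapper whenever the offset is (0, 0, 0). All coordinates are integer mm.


translate([141, 110, 0]) cube([50, 17, 281]);
translate([364, 110, 0]) cube([50, 17, 281]);
translate([191, 110, 0]) cube([173, 17, 50]);
translate([191, 110, 231]) cube([173, 17, 50]);


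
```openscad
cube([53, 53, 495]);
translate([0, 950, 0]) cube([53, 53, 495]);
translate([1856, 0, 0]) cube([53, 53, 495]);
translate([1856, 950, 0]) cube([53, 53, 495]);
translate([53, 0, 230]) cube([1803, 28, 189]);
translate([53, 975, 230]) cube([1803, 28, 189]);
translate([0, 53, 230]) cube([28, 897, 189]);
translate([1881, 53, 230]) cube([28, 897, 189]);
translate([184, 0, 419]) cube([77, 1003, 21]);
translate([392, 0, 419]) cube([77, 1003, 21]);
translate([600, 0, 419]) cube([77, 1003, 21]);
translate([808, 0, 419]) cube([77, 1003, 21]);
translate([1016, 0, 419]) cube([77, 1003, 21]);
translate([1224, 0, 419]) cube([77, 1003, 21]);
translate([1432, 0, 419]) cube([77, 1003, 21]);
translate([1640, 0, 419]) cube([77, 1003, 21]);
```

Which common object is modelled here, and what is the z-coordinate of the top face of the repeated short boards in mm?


A bed frame. The slat-top height is 440 mm.

Four posts, four rails, and a row of slats — a bed frame. Slats sit on the rails at z = 230 + 189 = 419; with slat thickness 21, the top is 440 mm.


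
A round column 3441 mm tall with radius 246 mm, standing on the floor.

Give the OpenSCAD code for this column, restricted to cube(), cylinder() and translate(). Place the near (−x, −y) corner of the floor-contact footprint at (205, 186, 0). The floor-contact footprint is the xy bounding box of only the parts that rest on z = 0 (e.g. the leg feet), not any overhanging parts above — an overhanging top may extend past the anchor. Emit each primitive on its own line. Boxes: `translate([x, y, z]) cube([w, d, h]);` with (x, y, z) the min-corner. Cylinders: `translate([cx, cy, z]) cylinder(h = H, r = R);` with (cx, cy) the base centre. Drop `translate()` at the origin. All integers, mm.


translate([451, 432, 0]) cylinder(h = 3441, r = 246);


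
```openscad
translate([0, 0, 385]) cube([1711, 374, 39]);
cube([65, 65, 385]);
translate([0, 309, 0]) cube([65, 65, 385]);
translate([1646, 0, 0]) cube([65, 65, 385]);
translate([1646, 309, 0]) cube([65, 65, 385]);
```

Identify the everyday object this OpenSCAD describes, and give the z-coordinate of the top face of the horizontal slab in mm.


A bench. The seat-top height is 424 mm.

A long slab on four corner posts — a bench. The slab sits at z = 385 with thickness 39, so the top is 385 + 39 = 424 mm.


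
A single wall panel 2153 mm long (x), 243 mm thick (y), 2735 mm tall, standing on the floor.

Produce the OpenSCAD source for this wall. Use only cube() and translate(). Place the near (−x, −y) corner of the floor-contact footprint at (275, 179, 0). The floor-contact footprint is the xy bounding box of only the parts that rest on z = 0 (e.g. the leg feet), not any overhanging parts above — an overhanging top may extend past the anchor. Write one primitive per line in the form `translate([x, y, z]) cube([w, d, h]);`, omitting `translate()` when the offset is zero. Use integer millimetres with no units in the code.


translate([275, 179, 0]) cube([2153, 243, 2735]);


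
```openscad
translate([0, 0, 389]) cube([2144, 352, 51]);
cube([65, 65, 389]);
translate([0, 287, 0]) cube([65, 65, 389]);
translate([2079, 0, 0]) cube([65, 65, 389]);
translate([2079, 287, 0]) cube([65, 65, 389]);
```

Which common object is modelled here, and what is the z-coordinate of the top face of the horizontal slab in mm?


A bench. The seat-top height is 440 mm.

A long slab on four corner posts — a bench. The slab sits at z = 389 with thickness 51, so the top is 389 + 51 = 440 mm.


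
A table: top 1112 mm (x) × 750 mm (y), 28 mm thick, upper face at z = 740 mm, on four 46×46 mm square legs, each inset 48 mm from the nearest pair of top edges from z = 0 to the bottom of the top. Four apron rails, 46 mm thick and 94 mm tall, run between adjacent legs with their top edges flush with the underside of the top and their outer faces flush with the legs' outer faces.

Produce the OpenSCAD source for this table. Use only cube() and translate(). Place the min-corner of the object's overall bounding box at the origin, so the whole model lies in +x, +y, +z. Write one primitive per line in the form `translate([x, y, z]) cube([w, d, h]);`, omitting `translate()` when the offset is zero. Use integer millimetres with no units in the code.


translate([0, 0, 712]) cube([1112, 750, 28]);
translate([48, 48, 0]) cube([46, 46, 712]);
translate([1018, 48, 0]) cube([46, 46, 712]);
translate([48, 656, 0]) cube([46, 46, 712]);
translate([1018, 656, 0]) cube([46, 46, 712]);
translate([94, 48, 618]) cube([924, 46, 94]);
translate([94, 656, 618]) cube([924, 46, 94]);
translate([48, 94, 618]) cube([46, 562, 94]);
translate([1018, 94, 618]) cube([46, 562, 94]);


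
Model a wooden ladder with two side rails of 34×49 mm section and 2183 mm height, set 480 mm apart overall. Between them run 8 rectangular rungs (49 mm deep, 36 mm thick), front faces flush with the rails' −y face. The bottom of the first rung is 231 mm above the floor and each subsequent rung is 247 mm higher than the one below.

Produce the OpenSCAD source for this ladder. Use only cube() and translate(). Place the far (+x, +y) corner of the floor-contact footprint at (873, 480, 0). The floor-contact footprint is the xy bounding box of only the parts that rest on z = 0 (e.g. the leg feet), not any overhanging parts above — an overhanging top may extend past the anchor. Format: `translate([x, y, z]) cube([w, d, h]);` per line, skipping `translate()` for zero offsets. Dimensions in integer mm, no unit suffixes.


translate([393, 431, 0]) cube([34, 49, 2183]);
translate([839, 431, 0]) cube([34, 49, 2183]);
translate([427, 431, 231]) cube([412, 49, 36]);
translate([427, 431, 478]) cube([412, 49, 36]);
translate([427, 431, 725]) cube([412, 49, 36]);
translate([427, 431, 972]) cube([412, 49, 36]);
translate([427, 431, 1219]) cube([412, 49, 36]);
translate([427, 431, 1466]) cube([412, 49, 36]);
translate([427, 431, 1713]) cube([412, 49, 36]);
translate([427, 431, 1960]) cube([412, 49, 36]);


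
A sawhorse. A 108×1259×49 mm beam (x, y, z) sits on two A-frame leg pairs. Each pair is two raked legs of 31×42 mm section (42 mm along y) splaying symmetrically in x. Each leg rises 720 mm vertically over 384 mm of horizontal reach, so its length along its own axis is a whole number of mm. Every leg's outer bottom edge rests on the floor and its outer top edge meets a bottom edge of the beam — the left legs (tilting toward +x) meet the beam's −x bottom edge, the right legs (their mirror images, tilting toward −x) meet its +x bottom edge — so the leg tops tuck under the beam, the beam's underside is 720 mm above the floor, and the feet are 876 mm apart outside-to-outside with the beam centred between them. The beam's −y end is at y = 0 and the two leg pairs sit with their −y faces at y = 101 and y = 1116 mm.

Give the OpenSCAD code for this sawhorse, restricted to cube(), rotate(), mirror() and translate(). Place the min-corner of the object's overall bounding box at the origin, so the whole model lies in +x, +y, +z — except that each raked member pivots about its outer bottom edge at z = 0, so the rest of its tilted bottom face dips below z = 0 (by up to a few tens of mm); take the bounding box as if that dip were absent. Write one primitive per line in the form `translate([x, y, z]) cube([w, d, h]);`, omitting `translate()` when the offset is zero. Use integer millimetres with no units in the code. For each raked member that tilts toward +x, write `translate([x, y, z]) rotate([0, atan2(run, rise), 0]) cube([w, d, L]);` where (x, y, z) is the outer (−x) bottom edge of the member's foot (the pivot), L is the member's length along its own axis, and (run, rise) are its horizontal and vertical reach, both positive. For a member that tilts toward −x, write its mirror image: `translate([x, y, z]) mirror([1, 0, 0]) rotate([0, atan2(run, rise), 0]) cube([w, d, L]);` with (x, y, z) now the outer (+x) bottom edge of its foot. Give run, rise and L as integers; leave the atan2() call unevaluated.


// leg length = √(384² + 720²) = 816
// right-leg outer foot x = 2·384 + 108 = 876
// beam min-corner = (384, 0, 720)
translate([384, 0, 720]) cube([108, 1259, 49]);
translate([0, 101, 0]) rotate([0, atan2(384, 720), 0]) cube([31, 42, 816]);
translate([876, 101, 0]) mirror([1, 0, 0]) rotate([0, atan2(384, 720), 0]) cube([31, 42, 816]);
translate([0, 1116, 0]) rotate([0, atan2(384, 720), 0]) cube([31, 42, 816]);
translate([876, 1116, 0]) mirror([1, 0, 0]) rotate([0, atan2(384, 720), 0]) cube([31, 42, 816]);


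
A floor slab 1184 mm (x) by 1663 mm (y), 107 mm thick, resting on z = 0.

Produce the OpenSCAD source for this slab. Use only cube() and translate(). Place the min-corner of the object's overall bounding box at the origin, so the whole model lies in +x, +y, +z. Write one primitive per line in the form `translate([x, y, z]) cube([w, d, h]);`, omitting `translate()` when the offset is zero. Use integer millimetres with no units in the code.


cube([1184, 1663, 107]);


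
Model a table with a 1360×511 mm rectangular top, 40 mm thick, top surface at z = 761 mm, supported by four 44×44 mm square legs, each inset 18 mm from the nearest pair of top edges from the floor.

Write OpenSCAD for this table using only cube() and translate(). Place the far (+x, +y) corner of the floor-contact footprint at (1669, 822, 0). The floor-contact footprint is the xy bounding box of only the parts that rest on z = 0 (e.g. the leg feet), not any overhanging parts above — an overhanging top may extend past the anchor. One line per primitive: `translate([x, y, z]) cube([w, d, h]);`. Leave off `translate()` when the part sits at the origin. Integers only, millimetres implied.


translate([327, 329, 721]) cube([1360, 511, 40]);
translate([345, 347, 0]) cube([44, 44, 721]);
translate([1625, 347, 0]) cube([44, 44, 721]);
translate([345, 778, 0]) cube([44, 44, 721]);
translate([1625, 778, 0]) cube([44, 44, 721]);


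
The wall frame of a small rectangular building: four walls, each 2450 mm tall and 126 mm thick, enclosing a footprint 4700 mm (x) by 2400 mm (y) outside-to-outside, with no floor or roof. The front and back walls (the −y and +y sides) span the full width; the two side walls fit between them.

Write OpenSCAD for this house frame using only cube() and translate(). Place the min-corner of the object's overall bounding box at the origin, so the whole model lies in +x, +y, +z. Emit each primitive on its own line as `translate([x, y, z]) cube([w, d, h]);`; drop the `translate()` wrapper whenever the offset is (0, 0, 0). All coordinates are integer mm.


cube([4700, 126, 2450]);
translate([0, 2274, 0]) cube([4700, 126, 2450]);
translate([0, 126, 0]) cube([126, 2148, 2450]);
translate([4574, 126, 0]) cube([126, 2148, 2450]);


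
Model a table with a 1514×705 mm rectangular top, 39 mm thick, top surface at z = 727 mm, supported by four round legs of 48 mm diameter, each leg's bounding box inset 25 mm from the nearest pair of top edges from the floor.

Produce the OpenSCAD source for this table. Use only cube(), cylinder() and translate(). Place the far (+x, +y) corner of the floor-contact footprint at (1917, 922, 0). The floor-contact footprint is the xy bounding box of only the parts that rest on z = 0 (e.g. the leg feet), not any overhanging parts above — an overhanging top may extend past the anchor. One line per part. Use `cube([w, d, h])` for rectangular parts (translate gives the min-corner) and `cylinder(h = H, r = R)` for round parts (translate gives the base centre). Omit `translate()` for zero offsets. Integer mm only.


translate([428, 242, 688]) cube([1514, 705, 39]);
translate([477, 291, 0]) cylinder(h = 688, r = 24);
translate([1893, 291, 0]) cylinder(h = 688, r = 24);
translate([477, 898, 0]) cylinder(h = 688, r = 24);
translate([1893, 898, 0]) cylinder(h = 688, r = 24);


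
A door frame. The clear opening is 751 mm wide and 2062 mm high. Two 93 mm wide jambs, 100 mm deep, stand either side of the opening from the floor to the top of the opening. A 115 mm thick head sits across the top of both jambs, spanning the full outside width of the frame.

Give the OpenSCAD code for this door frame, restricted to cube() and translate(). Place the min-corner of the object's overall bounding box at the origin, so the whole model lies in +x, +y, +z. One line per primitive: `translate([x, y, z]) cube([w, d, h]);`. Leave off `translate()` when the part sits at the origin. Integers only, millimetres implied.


cube([93, 100, 2062]);
translate([844, 0, 0]) cube([93, 100, 2062]);
translate([0, 0, 2062]) cube([937, 100, 115]);


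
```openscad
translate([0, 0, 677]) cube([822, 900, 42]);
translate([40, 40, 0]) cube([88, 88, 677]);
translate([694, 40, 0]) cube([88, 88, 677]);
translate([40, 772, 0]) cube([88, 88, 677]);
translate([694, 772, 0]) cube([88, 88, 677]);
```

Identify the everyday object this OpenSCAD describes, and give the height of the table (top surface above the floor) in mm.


A table. The table height is 719 mm.

A 822×900×42 slab sits at z = 677 on four 88 mm square posts — a table. The top surface is at 677 + 42 = 719 mm.


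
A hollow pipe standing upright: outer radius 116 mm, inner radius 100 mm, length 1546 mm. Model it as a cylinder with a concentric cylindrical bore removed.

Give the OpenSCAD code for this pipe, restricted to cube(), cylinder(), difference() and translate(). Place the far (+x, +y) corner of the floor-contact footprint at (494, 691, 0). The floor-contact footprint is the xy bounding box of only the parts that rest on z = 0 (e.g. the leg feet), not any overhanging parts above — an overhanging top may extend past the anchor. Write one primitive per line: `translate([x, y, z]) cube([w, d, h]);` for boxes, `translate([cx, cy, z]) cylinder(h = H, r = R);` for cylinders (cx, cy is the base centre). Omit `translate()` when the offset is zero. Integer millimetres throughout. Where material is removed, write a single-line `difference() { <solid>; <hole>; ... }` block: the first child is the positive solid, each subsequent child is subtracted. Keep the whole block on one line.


difference() { translate([378, 575, 0]) cylinder(h = 1546, r = 116); translate([378, 575, 0]) cylinder(h = 1546, r = 100); }


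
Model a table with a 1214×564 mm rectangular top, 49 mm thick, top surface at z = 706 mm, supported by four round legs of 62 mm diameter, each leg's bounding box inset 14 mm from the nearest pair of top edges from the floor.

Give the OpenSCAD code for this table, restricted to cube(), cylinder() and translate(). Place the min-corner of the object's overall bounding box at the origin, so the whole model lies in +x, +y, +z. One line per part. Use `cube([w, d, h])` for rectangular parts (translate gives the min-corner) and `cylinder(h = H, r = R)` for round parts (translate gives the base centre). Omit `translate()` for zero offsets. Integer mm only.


translate([0, 0, 657]) cube([1214, 564, 49]);
translate([45, 45, 0]) cylinder(h = 657, r = 31);
translate([1169, 45, 0]) cylinder(h = 657, r = 31);
translate([45, 519, 0]) cylinder(h = 657, r = 31);
translate([1169, 519, 0]) cylinder(h = 657, r = 31);


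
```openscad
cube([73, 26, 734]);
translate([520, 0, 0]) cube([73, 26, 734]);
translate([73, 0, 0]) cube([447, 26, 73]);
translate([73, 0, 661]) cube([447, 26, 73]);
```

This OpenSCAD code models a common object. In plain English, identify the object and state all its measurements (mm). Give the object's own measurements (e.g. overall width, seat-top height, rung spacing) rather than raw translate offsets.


A rectangular picture frame lying in the x–z plane (depth along y). The opening is 447 mm wide (x) by 588 mm tall (z), surrounded by a border 73 mm wide on all four sides. The frame is 26 mm deep and is made of two full-height vertical stiles with two horizontal rails fitted between them.


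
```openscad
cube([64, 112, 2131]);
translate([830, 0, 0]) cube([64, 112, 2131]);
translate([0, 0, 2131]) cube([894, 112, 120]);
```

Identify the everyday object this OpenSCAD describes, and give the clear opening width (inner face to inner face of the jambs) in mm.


A door frame. The clear opening width is 766 mm.

Two 2131 mm tall posts with a header on top — a door frame. The left jamb is 64 mm wide at x = 0; the right jamb starts at x = 830. The clear opening is 830 − 64 = 766 mm.


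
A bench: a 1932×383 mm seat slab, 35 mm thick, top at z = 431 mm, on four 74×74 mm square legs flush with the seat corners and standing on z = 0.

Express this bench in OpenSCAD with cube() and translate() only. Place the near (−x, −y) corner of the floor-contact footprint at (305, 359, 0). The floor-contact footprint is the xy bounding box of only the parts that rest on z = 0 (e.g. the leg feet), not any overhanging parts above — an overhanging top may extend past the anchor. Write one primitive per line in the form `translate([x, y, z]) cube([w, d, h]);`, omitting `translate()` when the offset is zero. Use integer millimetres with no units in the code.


translate([305, 359, 396]) cube([1932, 383, 35]);
translate([305, 359, 0]) cube([74, 74, 396]);
translate([305, 668, 0]) cube([74, 74, 396]);
translate([2163, 359, 0]) cube([74, 74, 396]);
translate([2163, 668, 0]) cube([74, 74, 396]);


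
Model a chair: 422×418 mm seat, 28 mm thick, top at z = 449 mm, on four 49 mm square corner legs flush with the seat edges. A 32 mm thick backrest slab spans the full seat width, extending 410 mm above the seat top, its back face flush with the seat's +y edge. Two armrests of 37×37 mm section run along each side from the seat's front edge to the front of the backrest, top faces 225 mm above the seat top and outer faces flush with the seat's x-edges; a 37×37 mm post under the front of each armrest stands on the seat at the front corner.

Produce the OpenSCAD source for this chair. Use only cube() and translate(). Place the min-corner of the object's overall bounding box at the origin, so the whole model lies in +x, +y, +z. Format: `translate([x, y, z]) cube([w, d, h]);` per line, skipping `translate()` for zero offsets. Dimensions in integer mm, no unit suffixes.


translate([0, 0, 421]) cube([422, 418, 28]);
cube([49, 49, 421]);
translate([373, 0, 0]) cube([49, 49, 421]);
translate([0, 369, 0]) cube([49, 49, 421]);
translate([373, 369, 0]) cube([49, 49, 421]);
translate([0, 386, 449]) cube([422, 32, 410]);
translate([0, 0, 637]) cube([37, 386, 37]);
translate([385, 0, 637]) cube([37, 386, 37]);
translate([0, 0, 449]) cube([37, 37, 188]);
translate([385, 0, 449]) cube([37, 37, 188]);
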